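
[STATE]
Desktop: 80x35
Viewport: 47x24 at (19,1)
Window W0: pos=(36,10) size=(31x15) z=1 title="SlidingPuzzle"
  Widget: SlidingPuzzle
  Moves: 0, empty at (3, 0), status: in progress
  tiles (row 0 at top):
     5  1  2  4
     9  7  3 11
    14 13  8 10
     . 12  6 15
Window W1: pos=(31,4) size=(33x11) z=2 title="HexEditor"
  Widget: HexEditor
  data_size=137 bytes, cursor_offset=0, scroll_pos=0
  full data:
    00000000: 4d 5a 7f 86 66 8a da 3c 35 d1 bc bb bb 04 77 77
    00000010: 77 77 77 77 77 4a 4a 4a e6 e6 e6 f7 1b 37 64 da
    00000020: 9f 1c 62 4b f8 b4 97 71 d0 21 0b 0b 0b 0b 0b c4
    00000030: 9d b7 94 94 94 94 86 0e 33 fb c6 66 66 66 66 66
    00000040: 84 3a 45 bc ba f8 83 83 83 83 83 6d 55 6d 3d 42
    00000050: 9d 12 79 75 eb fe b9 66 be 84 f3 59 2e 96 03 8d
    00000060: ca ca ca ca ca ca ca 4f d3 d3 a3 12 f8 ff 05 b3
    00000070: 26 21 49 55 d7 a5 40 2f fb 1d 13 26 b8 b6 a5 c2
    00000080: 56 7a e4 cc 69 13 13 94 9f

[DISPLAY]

                                               
                                               
                                               
            ┏━━━━━━━━━━━━━━━━━━━━━━━━━━━━━━━┓  
            ┃ HexEditor                     ┃  
            ┠───────────────────────────────┨  
            ┃00000000  4D 5a 7f 86 66 8a da ┃  
            ┃00000010  77 77 77 77 77 4a 4a ┃  
            ┃00000020  9f 1c 62 4b f8 b4 97 ┃  
            ┃00000030  9d b7 94 94 94 94 86 ┃━━
            ┃00000040  84 3a 45 bc ba f8 83 ┃  
            ┃00000050  9d 12 79 75 eb fe b9 ┃──
            ┃00000060  ca ca ca ca ca ca ca ┃  
            ┗━━━━━━━━━━━━━━━━━━━━━━━━━━━━━━━┛  
                 ┃├────┼────┼────┼────┤        
                 ┃│  9 │  7 │  3 │ 11 │        
                 ┃├────┼────┼────┼────┤        
                 ┃│ 14 │ 13 │  8 │ 10 │        
                 ┃├────┼────┼────┼────┤        
                 ┃│    │ 12 │  6 │ 15 │        
                 ┃└────┴────┴────┴────┘        
                 ┃Moves: 0                     
                 ┃                             
                 ┗━━━━━━━━━━━━━━━━━━━━━━━━━━━━━


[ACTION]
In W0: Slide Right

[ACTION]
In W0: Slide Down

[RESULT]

                                               
                                               
                                               
            ┏━━━━━━━━━━━━━━━━━━━━━━━━━━━━━━━┓  
            ┃ HexEditor                     ┃  
            ┠───────────────────────────────┨  
            ┃00000000  4D 5a 7f 86 66 8a da ┃  
            ┃00000010  77 77 77 77 77 4a 4a ┃  
            ┃00000020  9f 1c 62 4b f8 b4 97 ┃  
            ┃00000030  9d b7 94 94 94 94 86 ┃━━
            ┃00000040  84 3a 45 bc ba f8 83 ┃  
            ┃00000050  9d 12 79 75 eb fe b9 ┃──
            ┃00000060  ca ca ca ca ca ca ca ┃  
            ┗━━━━━━━━━━━━━━━━━━━━━━━━━━━━━━━┛  
                 ┃├────┼────┼────┼────┤        
                 ┃│  9 │  7 │  3 │ 11 │        
                 ┃├────┼────┼────┼────┤        
                 ┃│    │ 13 │  8 │ 10 │        
                 ┃├────┼────┼────┼────┤        
                 ┃│ 14 │ 12 │  6 │ 15 │        
                 ┃└────┴────┴────┴────┘        
                 ┃Moves: 1                     
                 ┃                             
                 ┗━━━━━━━━━━━━━━━━━━━━━━━━━━━━━


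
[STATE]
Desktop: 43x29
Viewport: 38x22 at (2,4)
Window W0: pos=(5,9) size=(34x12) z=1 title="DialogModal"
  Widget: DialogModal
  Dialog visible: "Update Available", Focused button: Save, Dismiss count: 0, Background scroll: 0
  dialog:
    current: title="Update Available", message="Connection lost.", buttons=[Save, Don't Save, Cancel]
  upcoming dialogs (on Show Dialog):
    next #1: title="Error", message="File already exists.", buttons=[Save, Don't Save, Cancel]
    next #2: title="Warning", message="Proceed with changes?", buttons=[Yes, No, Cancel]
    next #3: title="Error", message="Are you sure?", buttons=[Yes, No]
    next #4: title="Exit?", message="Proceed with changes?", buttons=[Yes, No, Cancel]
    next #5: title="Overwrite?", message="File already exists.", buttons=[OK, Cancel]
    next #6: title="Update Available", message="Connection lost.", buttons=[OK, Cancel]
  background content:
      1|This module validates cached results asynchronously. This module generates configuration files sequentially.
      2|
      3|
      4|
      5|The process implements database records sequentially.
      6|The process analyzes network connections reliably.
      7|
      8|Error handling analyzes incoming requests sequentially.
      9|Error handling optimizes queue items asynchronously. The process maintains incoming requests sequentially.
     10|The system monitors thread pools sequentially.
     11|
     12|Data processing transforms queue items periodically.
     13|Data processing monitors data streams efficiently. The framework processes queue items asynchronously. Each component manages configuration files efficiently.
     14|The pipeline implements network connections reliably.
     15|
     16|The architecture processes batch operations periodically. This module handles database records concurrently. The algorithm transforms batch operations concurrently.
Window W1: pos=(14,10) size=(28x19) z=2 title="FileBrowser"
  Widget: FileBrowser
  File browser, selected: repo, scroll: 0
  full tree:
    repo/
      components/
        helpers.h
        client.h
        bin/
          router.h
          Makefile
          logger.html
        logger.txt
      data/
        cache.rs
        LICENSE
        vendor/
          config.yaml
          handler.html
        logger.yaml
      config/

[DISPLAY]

                                      
                                      
                                      
                                      
                                      
   ┏━━━━━━━━━━━━━━━━━━━━━━━━━━━━━━━━┓ 
   ┃ DialogM┏━━━━━━━━━━━━━━━━━━━━━━━━━
   ┠────────┃ FileBrowser             
   ┃This mod┠─────────────────────────
   ┃  ┌─────┃> [-] repo/              
   ┃  │     ┃    [+] components/      
   ┃  │     ┃    [+] data/            
   ┃Th│[Save┃    [+] config/          
   ┃Th└─────┃                         
   ┃        ┃                         
   ┃Error ha┃                         
   ┗━━━━━━━━┃                         
            ┃                         
            ┃                         
            ┃                         
            ┃                         
            ┃                         


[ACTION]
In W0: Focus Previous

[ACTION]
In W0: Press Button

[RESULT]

                                      
                                      
                                      
                                      
                                      
   ┏━━━━━━━━━━━━━━━━━━━━━━━━━━━━━━━━┓ 
   ┃ DialogM┏━━━━━━━━━━━━━━━━━━━━━━━━━
   ┠────────┃ FileBrowser             
   ┃This mod┠─────────────────────────
   ┃        ┃> [-] repo/              
   ┃        ┃    [+] components/      
   ┃        ┃    [+] data/            
   ┃The proc┃    [+] config/          
   ┃The proc┃                         
   ┃        ┃                         
   ┃Error ha┃                         
   ┗━━━━━━━━┃                         
            ┃                         
            ┃                         
            ┃                         
            ┃                         
            ┃                         


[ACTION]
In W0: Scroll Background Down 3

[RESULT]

                                      
                                      
                                      
                                      
                                      
   ┏━━━━━━━━━━━━━━━━━━━━━━━━━━━━━━━━┓ 
   ┃ DialogM┏━━━━━━━━━━━━━━━━━━━━━━━━━
   ┠────────┃ FileBrowser             
   ┃        ┠─────────────────────────
   ┃The proc┃> [-] repo/              
   ┃The proc┃    [+] components/      
   ┃        ┃    [+] data/            
   ┃Error ha┃    [+] config/          
   ┃Error ha┃                         
   ┃The syst┃                         
   ┃        ┃                         
   ┗━━━━━━━━┃                         
            ┃                         
            ┃                         
            ┃                         
            ┃                         
            ┃                         


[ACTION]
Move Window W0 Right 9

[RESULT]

                                      
                                      
                                      
                                      
                                      
       ┏━━━━━━━━━━━━━━━━━━━━━━━━━━━━━━
       ┃ Dia┏━━━━━━━━━━━━━━━━━━━━━━━━━
       ┠────┃ FileBrowser             
       ┃    ┠─────────────────────────
       ┃The ┃> [-] repo/              
       ┃The ┃    [+] components/      
       ┃    ┃    [+] data/            
       ┃Erro┃    [+] config/          
       ┃Erro┃                         
       ┃The ┃                         
       ┃    ┃                         
       ┗━━━━┃                         
            ┃                         
            ┃                         
            ┃                         
            ┃                         
            ┃                         


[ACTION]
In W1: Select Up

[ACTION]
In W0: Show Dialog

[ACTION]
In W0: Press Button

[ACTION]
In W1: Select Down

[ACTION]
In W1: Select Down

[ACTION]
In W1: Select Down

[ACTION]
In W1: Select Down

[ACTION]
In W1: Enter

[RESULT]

                                      
                                      
                                      
                                      
                                      
       ┏━━━━━━━━━━━━━━━━━━━━━━━━━━━━━━
       ┃ Dia┏━━━━━━━━━━━━━━━━━━━━━━━━━
       ┠────┃ FileBrowser             
       ┃    ┠─────────────────────────
       ┃The ┃  [-] repo/              
       ┃The ┃    [+] components/      
       ┃    ┃    [+] data/            
       ┃Erro┃  > [-] config/          
       ┃Erro┃                         
       ┃The ┃                         
       ┃    ┃                         
       ┗━━━━┃                         
            ┃                         
            ┃                         
            ┃                         
            ┃                         
            ┃                         


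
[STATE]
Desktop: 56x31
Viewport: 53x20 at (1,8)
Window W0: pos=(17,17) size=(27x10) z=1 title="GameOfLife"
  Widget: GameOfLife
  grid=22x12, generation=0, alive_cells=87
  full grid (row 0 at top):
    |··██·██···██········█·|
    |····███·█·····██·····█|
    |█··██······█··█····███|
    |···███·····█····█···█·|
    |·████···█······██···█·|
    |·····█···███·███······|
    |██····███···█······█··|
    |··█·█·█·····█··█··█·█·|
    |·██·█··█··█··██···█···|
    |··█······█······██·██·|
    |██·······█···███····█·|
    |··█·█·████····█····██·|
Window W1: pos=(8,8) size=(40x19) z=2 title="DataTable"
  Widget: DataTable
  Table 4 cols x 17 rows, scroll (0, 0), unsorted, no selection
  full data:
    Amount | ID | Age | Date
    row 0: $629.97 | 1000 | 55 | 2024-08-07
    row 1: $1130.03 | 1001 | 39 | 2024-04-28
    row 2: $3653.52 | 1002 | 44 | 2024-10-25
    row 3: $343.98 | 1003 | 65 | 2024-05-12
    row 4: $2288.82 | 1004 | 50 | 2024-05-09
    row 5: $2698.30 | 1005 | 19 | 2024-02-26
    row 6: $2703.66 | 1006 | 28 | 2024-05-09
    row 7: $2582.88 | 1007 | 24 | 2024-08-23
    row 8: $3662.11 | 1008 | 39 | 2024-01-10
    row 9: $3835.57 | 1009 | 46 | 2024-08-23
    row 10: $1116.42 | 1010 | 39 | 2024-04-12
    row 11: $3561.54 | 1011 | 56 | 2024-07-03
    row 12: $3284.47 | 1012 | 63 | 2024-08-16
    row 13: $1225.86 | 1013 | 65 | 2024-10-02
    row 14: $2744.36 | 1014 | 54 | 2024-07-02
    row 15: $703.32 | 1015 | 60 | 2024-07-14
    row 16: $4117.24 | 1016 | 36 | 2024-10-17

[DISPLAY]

       ┏━━━━━━━━━━━━━━━━━━━━━━━━━━━━━━━━━━━━━━┓      
       ┃ DataTable                            ┃      
       ┠──────────────────────────────────────┨      
       ┃Amount  │ID  │Age│Date                ┃      
       ┃────────┼────┼───┼──────────          ┃      
       ┃$629.97 │1000│55 │2024-08-07          ┃      
       ┃$1130.03│1001│39 │2024-04-28          ┃      
       ┃$3653.52│1002│44 │2024-10-25          ┃      
       ┃$343.98 │1003│65 │2024-05-12          ┃      
       ┃$2288.82│1004│50 │2024-05-09          ┃      
       ┃$2698.30│1005│19 │2024-02-26          ┃      
       ┃$2703.66│1006│28 │2024-05-09          ┃      
       ┃$2582.88│1007│24 │2024-08-23          ┃      
       ┃$3662.11│1008│39 │2024-01-10          ┃      
       ┃$3835.57│1009│46 │2024-08-23          ┃      
       ┃$1116.42│1010│39 │2024-04-12          ┃      
       ┃$3561.54│1011│56 │2024-07-03          ┃      
       ┃$3284.47│1012│63 │2024-08-16          ┃      
       ┗━━━━━━━━━━━━━━━━━━━━━━━━━━━━━━━━━━━━━━┛      
                                                     


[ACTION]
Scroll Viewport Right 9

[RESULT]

     ┏━━━━━━━━━━━━━━━━━━━━━━━━━━━━━━━━━━━━━━┓        
     ┃ DataTable                            ┃        
     ┠──────────────────────────────────────┨        
     ┃Amount  │ID  │Age│Date                ┃        
     ┃────────┼────┼───┼──────────          ┃        
     ┃$629.97 │1000│55 │2024-08-07          ┃        
     ┃$1130.03│1001│39 │2024-04-28          ┃        
     ┃$3653.52│1002│44 │2024-10-25          ┃        
     ┃$343.98 │1003│65 │2024-05-12          ┃        
     ┃$2288.82│1004│50 │2024-05-09          ┃        
     ┃$2698.30│1005│19 │2024-02-26          ┃        
     ┃$2703.66│1006│28 │2024-05-09          ┃        
     ┃$2582.88│1007│24 │2024-08-23          ┃        
     ┃$3662.11│1008│39 │2024-01-10          ┃        
     ┃$3835.57│1009│46 │2024-08-23          ┃        
     ┃$1116.42│1010│39 │2024-04-12          ┃        
     ┃$3561.54│1011│56 │2024-07-03          ┃        
     ┃$3284.47│1012│63 │2024-08-16          ┃        
     ┗━━━━━━━━━━━━━━━━━━━━━━━━━━━━━━━━━━━━━━┛        
                                                     


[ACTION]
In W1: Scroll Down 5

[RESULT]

     ┏━━━━━━━━━━━━━━━━━━━━━━━━━━━━━━━━━━━━━━┓        
     ┃ DataTable                            ┃        
     ┠──────────────────────────────────────┨        
     ┃Amount  │ID  │Age│Date                ┃        
     ┃────────┼────┼───┼──────────          ┃        
     ┃$2288.82│1004│50 │2024-05-09          ┃        
     ┃$2698.30│1005│19 │2024-02-26          ┃        
     ┃$2703.66│1006│28 │2024-05-09          ┃        
     ┃$2582.88│1007│24 │2024-08-23          ┃        
     ┃$3662.11│1008│39 │2024-01-10          ┃        
     ┃$3835.57│1009│46 │2024-08-23          ┃        
     ┃$1116.42│1010│39 │2024-04-12          ┃        
     ┃$3561.54│1011│56 │2024-07-03          ┃        
     ┃$3284.47│1012│63 │2024-08-16          ┃        
     ┃$1225.86│1013│65 │2024-10-02          ┃        
     ┃$2744.36│1014│54 │2024-07-02          ┃        
     ┃$703.32 │1015│60 │2024-07-14          ┃        
     ┃$4117.24│1016│36 │2024-10-17          ┃        
     ┗━━━━━━━━━━━━━━━━━━━━━━━━━━━━━━━━━━━━━━┛        
                                                     


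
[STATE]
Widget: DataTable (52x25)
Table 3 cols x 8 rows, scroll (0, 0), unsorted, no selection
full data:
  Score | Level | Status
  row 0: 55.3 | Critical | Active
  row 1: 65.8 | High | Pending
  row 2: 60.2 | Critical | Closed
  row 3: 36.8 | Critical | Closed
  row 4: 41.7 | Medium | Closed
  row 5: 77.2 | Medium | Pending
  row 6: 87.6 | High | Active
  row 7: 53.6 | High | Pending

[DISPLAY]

Score│Level   │Status                               
─────┼────────┼───────                              
55.3 │Critical│Active                               
65.8 │High    │Pending                              
60.2 │Critical│Closed                               
36.8 │Critical│Closed                               
41.7 │Medium  │Closed                               
77.2 │Medium  │Pending                              
87.6 │High    │Active                               
53.6 │High    │Pending                              
                                                    
                                                    
                                                    
                                                    
                                                    
                                                    
                                                    
                                                    
                                                    
                                                    
                                                    
                                                    
                                                    
                                                    
                                                    


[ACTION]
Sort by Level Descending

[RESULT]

Score│Level  ▼│Status                               
─────┼────────┼───────                              
41.7 │Medium  │Closed                               
77.2 │Medium  │Pending                              
65.8 │High    │Pending                              
87.6 │High    │Active                               
53.6 │High    │Pending                              
55.3 │Critical│Active                               
60.2 │Critical│Closed                               
36.8 │Critical│Closed                               
                                                    
                                                    
                                                    
                                                    
                                                    
                                                    
                                                    
                                                    
                                                    
                                                    
                                                    
                                                    
                                                    
                                                    
                                                    


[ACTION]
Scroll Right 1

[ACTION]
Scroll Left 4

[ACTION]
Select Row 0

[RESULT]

Score│Level  ▼│Status                               
─────┼────────┼───────                              
>1.7 │Medium  │Closed                               
77.2 │Medium  │Pending                              
65.8 │High    │Pending                              
87.6 │High    │Active                               
53.6 │High    │Pending                              
55.3 │Critical│Active                               
60.2 │Critical│Closed                               
36.8 │Critical│Closed                               
                                                    
                                                    
                                                    
                                                    
                                                    
                                                    
                                                    
                                                    
                                                    
                                                    
                                                    
                                                    
                                                    
                                                    
                                                    


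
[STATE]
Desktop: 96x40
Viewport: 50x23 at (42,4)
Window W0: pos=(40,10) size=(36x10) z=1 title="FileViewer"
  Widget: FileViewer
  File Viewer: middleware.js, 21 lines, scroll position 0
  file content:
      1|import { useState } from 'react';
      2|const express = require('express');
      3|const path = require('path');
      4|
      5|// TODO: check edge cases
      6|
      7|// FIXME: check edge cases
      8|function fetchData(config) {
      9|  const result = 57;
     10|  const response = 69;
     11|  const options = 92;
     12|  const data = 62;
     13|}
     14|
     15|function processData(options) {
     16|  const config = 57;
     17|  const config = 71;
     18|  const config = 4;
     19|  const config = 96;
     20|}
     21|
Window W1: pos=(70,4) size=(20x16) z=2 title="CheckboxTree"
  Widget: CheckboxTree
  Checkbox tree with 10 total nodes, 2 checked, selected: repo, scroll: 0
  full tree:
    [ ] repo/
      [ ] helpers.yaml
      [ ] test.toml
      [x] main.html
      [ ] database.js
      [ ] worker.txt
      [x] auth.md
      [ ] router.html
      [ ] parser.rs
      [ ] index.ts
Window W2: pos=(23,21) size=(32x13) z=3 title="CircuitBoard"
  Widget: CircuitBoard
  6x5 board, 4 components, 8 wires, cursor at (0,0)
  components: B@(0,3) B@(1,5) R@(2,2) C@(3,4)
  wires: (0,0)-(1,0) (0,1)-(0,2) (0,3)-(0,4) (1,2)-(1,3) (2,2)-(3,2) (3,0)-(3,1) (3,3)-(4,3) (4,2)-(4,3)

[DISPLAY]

                            ┏━━━━━━━━━━━━━━━━━━┓  
                            ┃ CheckboxTree     ┃  
                            ┠──────────────────┨  
                            ┃>[-] repo/        ┃  
                            ┃   [ ] helpers.yam┃  
                            ┃   [ ] test.toml  ┃  
━━━━━━━━━━━━━━━━━━━━━━━━━━━━┃   [x] main.html  ┃  
FileViewer                  ┃   [ ] database.js┃  
────────────────────────────┃   [ ] worker.txt ┃  
mport { useState } from 'rea┃   [x] auth.md    ┃  
onst express = require('expr┃   [ ] router.html┃  
onst path = require('path');┃   [ ] parser.rs  ┃  
                            ┃   [ ] index.ts   ┃  
/ TODO: check edge cases    ┃                  ┃  
                            ┃                  ┃  
━━━━━━━━━━━━━━━━━━━━━━━━━━━━┗━━━━━━━━━━━━━━━━━━┛  
                                                  
━━━━━━━━━━━━┓                                     
            ┃                                     
────────────┨                                     
            ┃                                     
─ ·         ┃                                     
            ┃                                     


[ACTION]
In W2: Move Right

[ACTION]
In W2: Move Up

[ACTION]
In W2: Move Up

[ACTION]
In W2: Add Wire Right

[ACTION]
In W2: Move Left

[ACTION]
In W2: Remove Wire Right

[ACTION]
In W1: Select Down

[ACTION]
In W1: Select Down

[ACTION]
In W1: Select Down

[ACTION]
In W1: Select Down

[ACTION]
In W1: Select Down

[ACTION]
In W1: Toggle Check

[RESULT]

                            ┏━━━━━━━━━━━━━━━━━━┓  
                            ┃ CheckboxTree     ┃  
                            ┠──────────────────┨  
                            ┃ [-] repo/        ┃  
                            ┃   [ ] helpers.yam┃  
                            ┃   [ ] test.toml  ┃  
━━━━━━━━━━━━━━━━━━━━━━━━━━━━┃   [x] main.html  ┃  
FileViewer                  ┃   [ ] database.js┃  
────────────────────────────┃>  [x] worker.txt ┃  
mport { useState } from 'rea┃   [x] auth.md    ┃  
onst express = require('expr┃   [ ] router.html┃  
onst path = require('path');┃   [ ] parser.rs  ┃  
                            ┃   [ ] index.ts   ┃  
/ TODO: check edge cases    ┃                  ┃  
                            ┃                  ┃  
━━━━━━━━━━━━━━━━━━━━━━━━━━━━┗━━━━━━━━━━━━━━━━━━┛  
                                                  
━━━━━━━━━━━━┓                                     
            ┃                                     
────────────┨                                     
            ┃                                     
─ ·         ┃                                     
            ┃                                     


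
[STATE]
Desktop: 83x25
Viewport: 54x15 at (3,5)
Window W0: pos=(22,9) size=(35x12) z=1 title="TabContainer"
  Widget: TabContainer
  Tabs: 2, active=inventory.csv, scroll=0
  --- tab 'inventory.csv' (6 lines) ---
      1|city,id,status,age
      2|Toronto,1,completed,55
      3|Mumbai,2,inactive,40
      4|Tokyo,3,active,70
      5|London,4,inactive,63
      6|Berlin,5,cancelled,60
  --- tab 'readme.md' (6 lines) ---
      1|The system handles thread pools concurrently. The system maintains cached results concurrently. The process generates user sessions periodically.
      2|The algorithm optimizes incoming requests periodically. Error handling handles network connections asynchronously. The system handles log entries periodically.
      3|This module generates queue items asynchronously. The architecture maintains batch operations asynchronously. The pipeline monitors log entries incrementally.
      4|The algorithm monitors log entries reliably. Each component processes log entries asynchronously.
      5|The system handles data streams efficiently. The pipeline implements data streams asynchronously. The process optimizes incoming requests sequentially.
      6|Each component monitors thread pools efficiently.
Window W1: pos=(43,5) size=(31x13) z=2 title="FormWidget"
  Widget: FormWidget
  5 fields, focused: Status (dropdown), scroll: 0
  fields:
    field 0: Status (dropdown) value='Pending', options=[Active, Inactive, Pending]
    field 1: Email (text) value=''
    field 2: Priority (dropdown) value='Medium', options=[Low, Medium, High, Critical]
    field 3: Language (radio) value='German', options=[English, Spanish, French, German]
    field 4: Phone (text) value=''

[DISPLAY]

                                        ┏━━━━━━━━━━━━━
                                        ┃ FormWidget  
                                        ┠─────────────
                                        ┃> Status:    
                   ┏━━━━━━━━━━━━━━━━━━━━┃  Email:     
                   ┃ TabContainer       ┃  Priority:  
                   ┠────────────────────┃  Language:  
                   ┃[inventory.csv]│ rea┃  Phone:     
                   ┃────────────────────┃             
                   ┃city,id,status,age  ┃             
                   ┃Toronto,1,completed,┃             
                   ┃Mumbai,2,inactive,40┃             
                   ┃Tokyo,3,active,70   ┗━━━━━━━━━━━━━
                   ┃London,4,inactive,63             ┃
                   ┃Berlin,5,cancelled,60            ┃


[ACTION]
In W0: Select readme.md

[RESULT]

                                        ┏━━━━━━━━━━━━━
                                        ┃ FormWidget  
                                        ┠─────────────
                                        ┃> Status:    
                   ┏━━━━━━━━━━━━━━━━━━━━┃  Email:     
                   ┃ TabContainer       ┃  Priority:  
                   ┠────────────────────┃  Language:  
                   ┃ inventory.csv │[rea┃  Phone:     
                   ┃────────────────────┃             
                   ┃The system handles t┃             
                   ┃The algorithm optimi┃             
                   ┃This module generate┃             
                   ┃The algorithm monito┗━━━━━━━━━━━━━
                   ┃The system handles data streams e┃
                   ┃Each component monitors thread po┃


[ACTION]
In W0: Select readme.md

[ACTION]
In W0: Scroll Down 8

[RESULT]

                                        ┏━━━━━━━━━━━━━
                                        ┃ FormWidget  
                                        ┠─────────────
                                        ┃> Status:    
                   ┏━━━━━━━━━━━━━━━━━━━━┃  Email:     
                   ┃ TabContainer       ┃  Priority:  
                   ┠────────────────────┃  Language:  
                   ┃ inventory.csv │[rea┃  Phone:     
                   ┃────────────────────┃             
                   ┃Each component monit┃             
                   ┃                    ┃             
                   ┃                    ┃             
                   ┃                    ┗━━━━━━━━━━━━━
                   ┃                                 ┃
                   ┃                                 ┃


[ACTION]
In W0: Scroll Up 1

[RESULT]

                                        ┏━━━━━━━━━━━━━
                                        ┃ FormWidget  
                                        ┠─────────────
                                        ┃> Status:    
                   ┏━━━━━━━━━━━━━━━━━━━━┃  Email:     
                   ┃ TabContainer       ┃  Priority:  
                   ┠────────────────────┃  Language:  
                   ┃ inventory.csv │[rea┃  Phone:     
                   ┃────────────────────┃             
                   ┃The system handles d┃             
                   ┃Each component monit┃             
                   ┃                    ┃             
                   ┃                    ┗━━━━━━━━━━━━━
                   ┃                                 ┃
                   ┃                                 ┃


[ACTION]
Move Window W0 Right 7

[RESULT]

                                        ┏━━━━━━━━━━━━━
                                        ┃ FormWidget  
                                        ┠─────────────
                                        ┃> Status:    
                          ┏━━━━━━━━━━━━━┃  Email:     
                          ┃ TabContainer┃  Priority:  
                          ┠─────────────┃  Language:  
                          ┃ inventory.cs┃  Phone:     
                          ┃─────────────┃             
                          ┃The system ha┃             
                          ┃Each componen┃             
                          ┃             ┃             
                          ┃             ┗━━━━━━━━━━━━━
                          ┃                           
                          ┃                           


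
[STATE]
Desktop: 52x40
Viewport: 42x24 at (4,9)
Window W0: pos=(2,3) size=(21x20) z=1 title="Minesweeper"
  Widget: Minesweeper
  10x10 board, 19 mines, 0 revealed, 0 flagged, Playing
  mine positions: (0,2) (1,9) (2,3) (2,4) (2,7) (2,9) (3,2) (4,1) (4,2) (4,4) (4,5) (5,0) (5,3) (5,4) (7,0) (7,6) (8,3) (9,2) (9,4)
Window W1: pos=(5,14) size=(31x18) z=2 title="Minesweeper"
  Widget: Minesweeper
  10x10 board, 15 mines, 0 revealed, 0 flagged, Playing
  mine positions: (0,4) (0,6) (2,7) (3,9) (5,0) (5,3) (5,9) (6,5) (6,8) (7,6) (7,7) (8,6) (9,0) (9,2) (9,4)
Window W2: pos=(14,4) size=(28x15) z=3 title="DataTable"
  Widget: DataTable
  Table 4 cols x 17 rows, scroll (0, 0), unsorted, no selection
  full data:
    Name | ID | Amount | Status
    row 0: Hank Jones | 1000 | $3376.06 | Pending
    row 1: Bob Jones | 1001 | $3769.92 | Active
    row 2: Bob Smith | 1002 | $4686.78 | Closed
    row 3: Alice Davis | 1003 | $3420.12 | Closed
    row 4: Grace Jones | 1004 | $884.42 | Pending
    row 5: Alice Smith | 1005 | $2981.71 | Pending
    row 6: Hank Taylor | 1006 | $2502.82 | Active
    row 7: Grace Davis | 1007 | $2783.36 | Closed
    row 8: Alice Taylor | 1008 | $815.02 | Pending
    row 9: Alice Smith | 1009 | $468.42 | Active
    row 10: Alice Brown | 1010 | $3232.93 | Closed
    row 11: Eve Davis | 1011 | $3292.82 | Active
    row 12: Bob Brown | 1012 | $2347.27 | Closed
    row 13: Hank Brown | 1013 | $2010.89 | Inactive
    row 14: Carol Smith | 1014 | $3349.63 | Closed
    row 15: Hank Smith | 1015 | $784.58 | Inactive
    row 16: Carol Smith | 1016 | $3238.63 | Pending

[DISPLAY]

■■■■■■■■■ ┃Hank Jones  │1000│$3376.06┃    
■■■■■■■■■ ┃Bob Jones   │1001│$3769.92┃    
■■■■■■■■■ ┃Bob Smith   │1002│$4686.78┃    
■■■■■■■■■ ┃Alice Davis │1003│$3420.12┃    
■■■■■■■■■ ┃Grace Jones │1004│$884.42 ┃    
■┏━━━━━━━━┃Alice Smith │1005│$2981.71┃    
■┃ Mineswe┃Hank Taylor │1006│$2502.82┃    
 ┠────────┃Grace Davis │1007│$2783.36┃    
 ┃■■■■■■■■┃Alice Taylor│1008│$815.02 ┃    
 ┃■■■■■■■■┗━━━━━━━━━━━━━━━━━━━━━━━━━━┛    
 ┃■■■■■■■■■■                   ┃          
 ┃■■■■■■■■■■                   ┃          
 ┃■■■■■■■■■■                   ┃          
━┃■■■■■■■■■■                   ┃          
 ┃■■■■■■■■■■                   ┃          
 ┃■■■■■■■■■■                   ┃          
 ┃■■■■■■■■■■                   ┃          
 ┃■■■■■■■■■■                   ┃          
 ┃                             ┃          
 ┃                             ┃          
 ┃                             ┃          
 ┃                             ┃          
 ┗━━━━━━━━━━━━━━━━━━━━━━━━━━━━━┛          
                                          


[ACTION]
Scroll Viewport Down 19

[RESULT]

 ┠────────┃Grace Davis │1007│$2783.36┃    
 ┃■■■■■■■■┃Alice Taylor│1008│$815.02 ┃    
 ┃■■■■■■■■┗━━━━━━━━━━━━━━━━━━━━━━━━━━┛    
 ┃■■■■■■■■■■                   ┃          
 ┃■■■■■■■■■■                   ┃          
 ┃■■■■■■■■■■                   ┃          
━┃■■■■■■■■■■                   ┃          
 ┃■■■■■■■■■■                   ┃          
 ┃■■■■■■■■■■                   ┃          
 ┃■■■■■■■■■■                   ┃          
 ┃■■■■■■■■■■                   ┃          
 ┃                             ┃          
 ┃                             ┃          
 ┃                             ┃          
 ┃                             ┃          
 ┗━━━━━━━━━━━━━━━━━━━━━━━━━━━━━┛          
                                          
                                          
                                          
                                          
                                          
                                          
                                          
                                          


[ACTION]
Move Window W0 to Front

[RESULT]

                  ┃vis │1007│$2783.36┃    
                  ┃ylor│1008│$815.02 ┃    
                  ┃━━━━━━━━━━━━━━━━━━┛    
                  ┃            ┃          
                  ┃            ┃          
                  ┃            ┃          
━━━━━━━━━━━━━━━━━━┛            ┃          
 ┃■■■■■■■■■■                   ┃          
 ┃■■■■■■■■■■                   ┃          
 ┃■■■■■■■■■■                   ┃          
 ┃■■■■■■■■■■                   ┃          
 ┃                             ┃          
 ┃                             ┃          
 ┃                             ┃          
 ┃                             ┃          
 ┗━━━━━━━━━━━━━━━━━━━━━━━━━━━━━┛          
                                          
                                          
                                          
                                          
                                          
                                          
                                          
                                          


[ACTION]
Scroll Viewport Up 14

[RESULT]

                                          
━━━━━━━━━━━━━━━━━━┓                       
Minesweeper       ┃━━━━━━━━━━━━━━━━━━┓    
──────────────────┨le                ┃    
■■■■■■■■■         ┃──────────────────┨    
■■■■■■■■■         ┃    │ID  │Amount  ┃    
■■■■■■■■■         ┃────┼────┼────────┃    
■■■■■■■■■         ┃es  │1000│$3376.06┃    
■■■■■■■■■         ┃s   │1001│$3769.92┃    
■■■■■■■■■         ┃h   │1002│$4686.78┃    
■■■■■■■■■         ┃vis │1003│$3420.12┃    
■■■■■■■■■         ┃nes │1004│$884.42 ┃    
■■■■■■■■■         ┃ith │1005│$2981.71┃    
■■■■■■■■■         ┃lor │1006│$2502.82┃    
                  ┃vis │1007│$2783.36┃    
                  ┃ylor│1008│$815.02 ┃    
                  ┃━━━━━━━━━━━━━━━━━━┛    
                  ┃            ┃          
                  ┃            ┃          
                  ┃            ┃          
━━━━━━━━━━━━━━━━━━┛            ┃          
 ┃■■■■■■■■■■                   ┃          
 ┃■■■■■■■■■■                   ┃          
 ┃■■■■■■■■■■                   ┃          
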